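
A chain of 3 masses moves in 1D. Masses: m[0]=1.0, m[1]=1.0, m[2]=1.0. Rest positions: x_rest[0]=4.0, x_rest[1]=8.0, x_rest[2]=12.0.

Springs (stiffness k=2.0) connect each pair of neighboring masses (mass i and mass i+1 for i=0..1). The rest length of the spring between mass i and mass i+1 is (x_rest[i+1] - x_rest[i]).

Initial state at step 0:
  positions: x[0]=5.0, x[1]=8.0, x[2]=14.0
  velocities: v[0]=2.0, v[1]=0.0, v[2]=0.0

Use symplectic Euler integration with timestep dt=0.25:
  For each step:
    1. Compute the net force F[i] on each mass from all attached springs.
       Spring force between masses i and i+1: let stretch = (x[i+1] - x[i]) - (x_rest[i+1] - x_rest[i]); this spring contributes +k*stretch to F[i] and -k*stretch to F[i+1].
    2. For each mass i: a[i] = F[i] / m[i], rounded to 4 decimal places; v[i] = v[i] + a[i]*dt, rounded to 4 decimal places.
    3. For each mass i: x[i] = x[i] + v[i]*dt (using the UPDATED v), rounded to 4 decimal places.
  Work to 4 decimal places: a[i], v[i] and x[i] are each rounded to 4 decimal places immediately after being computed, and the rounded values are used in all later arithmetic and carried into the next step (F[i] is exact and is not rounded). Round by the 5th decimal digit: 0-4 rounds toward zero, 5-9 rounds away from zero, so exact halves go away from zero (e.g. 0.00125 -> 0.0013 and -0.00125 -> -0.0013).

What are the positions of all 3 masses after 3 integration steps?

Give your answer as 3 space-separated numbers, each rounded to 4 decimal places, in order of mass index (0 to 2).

Step 0: x=[5.0000 8.0000 14.0000] v=[2.0000 0.0000 0.0000]
Step 1: x=[5.3750 8.3750 13.7500] v=[1.5000 1.5000 -1.0000]
Step 2: x=[5.6250 9.0469 13.3281] v=[1.0000 2.6875 -1.6875]
Step 3: x=[5.8028 9.8262 12.8711] v=[0.7110 3.1172 -1.8281]

Answer: 5.8028 9.8262 12.8711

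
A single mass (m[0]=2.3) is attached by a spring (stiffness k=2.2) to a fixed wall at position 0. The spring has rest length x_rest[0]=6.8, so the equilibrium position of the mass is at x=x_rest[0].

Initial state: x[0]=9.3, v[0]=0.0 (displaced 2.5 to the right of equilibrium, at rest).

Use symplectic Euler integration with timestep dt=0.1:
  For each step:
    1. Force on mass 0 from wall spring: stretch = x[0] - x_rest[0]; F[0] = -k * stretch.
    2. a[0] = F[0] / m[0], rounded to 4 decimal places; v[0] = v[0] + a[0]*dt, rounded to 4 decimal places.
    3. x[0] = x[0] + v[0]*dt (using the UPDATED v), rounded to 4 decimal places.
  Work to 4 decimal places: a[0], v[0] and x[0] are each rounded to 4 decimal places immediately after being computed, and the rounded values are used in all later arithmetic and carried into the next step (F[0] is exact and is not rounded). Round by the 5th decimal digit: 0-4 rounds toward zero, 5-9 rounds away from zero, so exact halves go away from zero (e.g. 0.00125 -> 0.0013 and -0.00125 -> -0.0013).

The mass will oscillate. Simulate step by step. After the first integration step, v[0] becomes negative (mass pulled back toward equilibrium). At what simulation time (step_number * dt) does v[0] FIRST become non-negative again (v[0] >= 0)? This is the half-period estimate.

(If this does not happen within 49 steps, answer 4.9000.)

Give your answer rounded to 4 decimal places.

Step 0: x=[9.3000] v=[0.0000]
Step 1: x=[9.2761] v=[-0.2391]
Step 2: x=[9.2285] v=[-0.4759]
Step 3: x=[9.1577] v=[-0.7082]
Step 4: x=[9.0643] v=[-0.9337]
Step 5: x=[8.9493] v=[-1.1503]
Step 6: x=[8.8137] v=[-1.3559]
Step 7: x=[8.6589] v=[-1.5485]
Step 8: x=[8.4863] v=[-1.7263]
Step 9: x=[8.2975] v=[-1.8876]
Step 10: x=[8.0944] v=[-2.0308]
Step 11: x=[7.8789] v=[-2.1546]
Step 12: x=[7.6531] v=[-2.2578]
Step 13: x=[7.4192] v=[-2.3394]
Step 14: x=[7.1793] v=[-2.3986]
Step 15: x=[6.9358] v=[-2.4349]
Step 16: x=[6.6910] v=[-2.4479]
Step 17: x=[6.4473] v=[-2.4375]
Step 18: x=[6.2069] v=[-2.4038]
Step 19: x=[5.9722] v=[-2.3471]
Step 20: x=[5.7454] v=[-2.2679]
Step 21: x=[5.5287] v=[-2.1670]
Step 22: x=[5.3242] v=[-2.0454]
Step 23: x=[5.1338] v=[-1.9042]
Step 24: x=[4.9593] v=[-1.7448]
Step 25: x=[4.8024] v=[-1.5687]
Step 26: x=[4.6646] v=[-1.3776]
Step 27: x=[4.5473] v=[-1.1733]
Step 28: x=[4.4515] v=[-0.9578]
Step 29: x=[4.3782] v=[-0.7332]
Step 30: x=[4.3280] v=[-0.5016]
Step 31: x=[4.3015] v=[-0.2652]
Step 32: x=[4.2989] v=[-0.0262]
Step 33: x=[4.3202] v=[0.2130]
First v>=0 after going negative at step 33, time=3.3000

Answer: 3.3000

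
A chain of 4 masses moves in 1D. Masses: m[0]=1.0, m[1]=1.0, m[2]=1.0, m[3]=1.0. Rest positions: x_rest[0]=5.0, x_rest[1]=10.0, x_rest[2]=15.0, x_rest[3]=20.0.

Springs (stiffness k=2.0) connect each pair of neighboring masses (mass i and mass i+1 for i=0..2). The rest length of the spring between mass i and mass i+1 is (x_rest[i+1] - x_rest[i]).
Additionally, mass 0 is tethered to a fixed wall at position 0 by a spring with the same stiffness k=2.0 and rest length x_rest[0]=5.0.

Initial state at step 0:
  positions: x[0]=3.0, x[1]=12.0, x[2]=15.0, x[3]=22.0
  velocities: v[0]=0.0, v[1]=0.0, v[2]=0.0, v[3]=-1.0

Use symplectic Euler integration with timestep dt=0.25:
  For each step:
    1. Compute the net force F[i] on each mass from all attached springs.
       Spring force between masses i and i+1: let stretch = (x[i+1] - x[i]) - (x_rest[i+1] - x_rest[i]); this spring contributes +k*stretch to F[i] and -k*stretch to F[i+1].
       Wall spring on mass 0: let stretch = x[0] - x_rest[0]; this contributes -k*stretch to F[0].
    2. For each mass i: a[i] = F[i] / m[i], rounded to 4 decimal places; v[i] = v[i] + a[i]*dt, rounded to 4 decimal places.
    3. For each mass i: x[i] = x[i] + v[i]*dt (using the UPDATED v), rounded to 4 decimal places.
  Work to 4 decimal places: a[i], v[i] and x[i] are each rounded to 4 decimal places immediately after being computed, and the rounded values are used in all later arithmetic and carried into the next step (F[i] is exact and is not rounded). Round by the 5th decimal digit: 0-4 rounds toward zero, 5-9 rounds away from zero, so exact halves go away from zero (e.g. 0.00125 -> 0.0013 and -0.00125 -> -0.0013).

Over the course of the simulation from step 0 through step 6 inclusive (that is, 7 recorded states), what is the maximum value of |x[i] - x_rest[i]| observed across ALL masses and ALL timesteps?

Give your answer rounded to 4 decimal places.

Answer: 2.1686

Derivation:
Step 0: x=[3.0000 12.0000 15.0000 22.0000] v=[0.0000 0.0000 0.0000 -1.0000]
Step 1: x=[3.7500 11.2500 15.5000 21.5000] v=[3.0000 -3.0000 2.0000 -2.0000]
Step 2: x=[4.9688 10.0938 16.2188 20.8750] v=[4.8750 -4.6250 2.8750 -2.5000]
Step 3: x=[6.2071 9.0626 16.7540 20.2930] v=[4.9531 -4.1250 2.1406 -2.3281]
Step 4: x=[7.0264 8.6358 16.7701 19.8936] v=[3.2773 -1.7071 0.0644 -1.5976]
Step 5: x=[7.1686 9.0247 16.1599 19.7288] v=[0.5688 1.5554 -2.4410 -0.6594]
Step 6: x=[6.6467 10.0735 15.1039 19.7429] v=[-2.0875 4.1950 -4.2242 0.0562]
Max displacement = 2.1686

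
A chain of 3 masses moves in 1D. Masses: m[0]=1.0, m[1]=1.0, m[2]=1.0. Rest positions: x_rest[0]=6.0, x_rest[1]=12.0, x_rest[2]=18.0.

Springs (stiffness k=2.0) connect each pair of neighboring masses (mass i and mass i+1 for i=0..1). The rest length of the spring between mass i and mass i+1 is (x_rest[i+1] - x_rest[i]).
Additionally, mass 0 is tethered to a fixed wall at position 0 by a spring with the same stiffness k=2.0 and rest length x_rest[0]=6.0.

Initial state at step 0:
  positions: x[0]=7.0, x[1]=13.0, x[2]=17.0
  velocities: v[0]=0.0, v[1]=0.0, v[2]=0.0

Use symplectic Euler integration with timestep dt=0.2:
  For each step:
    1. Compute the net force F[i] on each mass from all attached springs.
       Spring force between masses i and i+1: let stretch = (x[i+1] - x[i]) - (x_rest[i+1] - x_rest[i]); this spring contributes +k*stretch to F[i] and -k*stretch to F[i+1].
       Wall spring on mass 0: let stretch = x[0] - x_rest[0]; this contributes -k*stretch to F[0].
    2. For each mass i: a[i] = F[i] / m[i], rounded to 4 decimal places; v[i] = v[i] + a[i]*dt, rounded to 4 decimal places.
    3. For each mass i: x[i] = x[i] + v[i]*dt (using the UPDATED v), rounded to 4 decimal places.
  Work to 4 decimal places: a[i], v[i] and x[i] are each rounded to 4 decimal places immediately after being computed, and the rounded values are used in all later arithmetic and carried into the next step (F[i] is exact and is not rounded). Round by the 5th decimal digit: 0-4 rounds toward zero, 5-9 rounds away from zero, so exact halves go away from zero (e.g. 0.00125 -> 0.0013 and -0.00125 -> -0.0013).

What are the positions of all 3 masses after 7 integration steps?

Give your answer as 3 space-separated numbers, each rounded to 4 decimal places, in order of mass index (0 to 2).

Step 0: x=[7.0000 13.0000 17.0000] v=[0.0000 0.0000 0.0000]
Step 1: x=[6.9200 12.8400 17.1600] v=[-0.4000 -0.8000 0.8000]
Step 2: x=[6.7600 12.5520 17.4544] v=[-0.8000 -1.4400 1.4720]
Step 3: x=[6.5226 12.1928 17.8366] v=[-1.1872 -1.7958 1.9110]
Step 4: x=[6.2170 11.8315 18.2473] v=[-1.5282 -1.8064 2.0535]
Step 5: x=[5.8632 11.5343 18.6247] v=[-1.7692 -1.4859 1.8872]
Step 6: x=[5.4940 11.3507 18.9149] v=[-1.8460 -0.9182 1.4510]
Step 7: x=[5.1538 11.3037 19.0800] v=[-1.7009 -0.2352 0.8253]

Answer: 5.1538 11.3037 19.0800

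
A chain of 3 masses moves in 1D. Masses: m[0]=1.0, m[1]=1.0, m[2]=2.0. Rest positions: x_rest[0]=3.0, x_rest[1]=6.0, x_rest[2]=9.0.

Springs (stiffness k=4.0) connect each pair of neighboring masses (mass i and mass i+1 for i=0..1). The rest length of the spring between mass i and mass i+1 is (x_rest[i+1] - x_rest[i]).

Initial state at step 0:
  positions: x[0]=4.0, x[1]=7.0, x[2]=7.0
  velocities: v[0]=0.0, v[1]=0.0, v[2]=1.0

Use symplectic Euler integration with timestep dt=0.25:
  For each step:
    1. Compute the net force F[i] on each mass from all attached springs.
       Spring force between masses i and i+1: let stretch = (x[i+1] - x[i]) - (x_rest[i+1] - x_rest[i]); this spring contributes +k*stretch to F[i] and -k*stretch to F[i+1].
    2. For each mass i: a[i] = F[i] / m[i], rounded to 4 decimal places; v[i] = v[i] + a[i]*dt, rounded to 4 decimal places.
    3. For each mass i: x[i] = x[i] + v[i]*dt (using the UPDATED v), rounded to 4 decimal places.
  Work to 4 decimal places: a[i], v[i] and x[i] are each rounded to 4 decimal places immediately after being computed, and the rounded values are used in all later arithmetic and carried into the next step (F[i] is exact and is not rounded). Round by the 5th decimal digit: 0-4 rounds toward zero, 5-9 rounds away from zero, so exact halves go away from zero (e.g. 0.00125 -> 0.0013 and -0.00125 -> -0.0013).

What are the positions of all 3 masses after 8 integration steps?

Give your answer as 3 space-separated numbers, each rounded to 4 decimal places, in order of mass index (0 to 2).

Step 0: x=[4.0000 7.0000 7.0000] v=[0.0000 0.0000 1.0000]
Step 1: x=[4.0000 6.2500 7.6250] v=[0.0000 -3.0000 2.5000]
Step 2: x=[3.8125 5.2813 8.4531] v=[-0.7500 -3.8750 3.3125]
Step 3: x=[3.2422 4.7383 9.2598] v=[-2.2812 -2.1720 3.2266]
Step 4: x=[2.2959 4.9517 9.8763] v=[-3.7851 0.8534 2.4659]
Step 5: x=[1.2636 5.7323 10.2522] v=[-4.1293 3.1222 1.5036]
Step 6: x=[0.5985 6.5257 10.4381] v=[-2.6606 3.1734 0.7437]
Step 7: x=[0.6652 6.8154 10.5100] v=[0.2666 1.1586 0.2875]
Step 8: x=[1.5194 6.4912 10.4951] v=[3.4168 -1.2970 -0.0598]

Answer: 1.5194 6.4912 10.4951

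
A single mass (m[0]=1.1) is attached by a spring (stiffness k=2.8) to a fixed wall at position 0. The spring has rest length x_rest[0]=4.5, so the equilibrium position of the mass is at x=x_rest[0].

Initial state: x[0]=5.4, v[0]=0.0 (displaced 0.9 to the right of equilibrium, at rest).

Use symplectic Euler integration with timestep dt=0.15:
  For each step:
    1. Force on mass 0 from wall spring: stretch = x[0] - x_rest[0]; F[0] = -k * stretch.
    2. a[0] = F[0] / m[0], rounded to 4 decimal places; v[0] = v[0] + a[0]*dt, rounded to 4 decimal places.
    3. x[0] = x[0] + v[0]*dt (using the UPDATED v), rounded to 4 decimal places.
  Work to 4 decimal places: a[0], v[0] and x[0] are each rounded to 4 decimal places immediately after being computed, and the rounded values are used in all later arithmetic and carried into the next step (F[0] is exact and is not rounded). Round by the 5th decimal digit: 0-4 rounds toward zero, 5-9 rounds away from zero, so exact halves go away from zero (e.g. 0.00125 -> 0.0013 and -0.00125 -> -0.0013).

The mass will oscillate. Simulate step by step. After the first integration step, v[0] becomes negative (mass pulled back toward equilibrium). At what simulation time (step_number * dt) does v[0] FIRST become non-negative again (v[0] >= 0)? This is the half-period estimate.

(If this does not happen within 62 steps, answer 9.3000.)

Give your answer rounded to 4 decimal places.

Step 0: x=[5.4000] v=[0.0000]
Step 1: x=[5.3485] v=[-0.3436]
Step 2: x=[5.2484] v=[-0.6676]
Step 3: x=[5.1054] v=[-0.9534]
Step 4: x=[4.9277] v=[-1.1846]
Step 5: x=[4.7255] v=[-1.3479]
Step 6: x=[4.5104] v=[-1.4340]
Step 7: x=[4.2947] v=[-1.4380]
Step 8: x=[4.0908] v=[-1.3596]
Step 9: x=[3.9103] v=[-1.2034]
Step 10: x=[3.7636] v=[-0.9782]
Step 11: x=[3.6591] v=[-0.6970]
Step 12: x=[3.6027] v=[-0.3759]
Step 13: x=[3.5977] v=[-0.0333]
Step 14: x=[3.6444] v=[0.3112]
First v>=0 after going negative at step 14, time=2.1000

Answer: 2.1000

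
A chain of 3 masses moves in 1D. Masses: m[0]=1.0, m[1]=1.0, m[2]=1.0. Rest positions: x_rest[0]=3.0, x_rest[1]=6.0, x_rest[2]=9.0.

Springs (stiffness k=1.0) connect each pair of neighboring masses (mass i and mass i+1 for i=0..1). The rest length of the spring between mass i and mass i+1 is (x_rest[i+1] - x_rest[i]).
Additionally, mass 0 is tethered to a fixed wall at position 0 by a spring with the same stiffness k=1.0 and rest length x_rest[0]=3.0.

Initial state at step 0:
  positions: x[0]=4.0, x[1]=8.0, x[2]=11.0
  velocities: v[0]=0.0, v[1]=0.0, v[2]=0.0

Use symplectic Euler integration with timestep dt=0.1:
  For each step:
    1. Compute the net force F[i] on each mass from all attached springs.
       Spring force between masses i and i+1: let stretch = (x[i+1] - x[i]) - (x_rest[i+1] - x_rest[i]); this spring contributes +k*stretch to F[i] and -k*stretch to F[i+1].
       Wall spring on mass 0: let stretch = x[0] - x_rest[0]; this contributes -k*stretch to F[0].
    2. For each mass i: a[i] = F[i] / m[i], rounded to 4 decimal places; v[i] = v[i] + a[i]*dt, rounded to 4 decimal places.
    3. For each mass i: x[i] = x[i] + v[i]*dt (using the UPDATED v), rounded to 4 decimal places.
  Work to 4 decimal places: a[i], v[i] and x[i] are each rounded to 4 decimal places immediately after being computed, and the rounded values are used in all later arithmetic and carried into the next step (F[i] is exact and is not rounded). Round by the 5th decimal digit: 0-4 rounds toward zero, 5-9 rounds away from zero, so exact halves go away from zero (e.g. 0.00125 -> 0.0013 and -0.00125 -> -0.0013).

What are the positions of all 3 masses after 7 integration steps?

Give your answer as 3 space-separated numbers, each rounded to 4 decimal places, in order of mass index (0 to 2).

Step 0: x=[4.0000 8.0000 11.0000] v=[0.0000 0.0000 0.0000]
Step 1: x=[4.0000 7.9900 11.0000] v=[0.0000 -0.1000 0.0000]
Step 2: x=[3.9999 7.9702 10.9999] v=[-0.0010 -0.1980 -0.0010]
Step 3: x=[3.9995 7.9410 10.9995] v=[-0.0040 -0.2921 -0.0040]
Step 4: x=[3.9985 7.9030 10.9985] v=[-0.0098 -0.3804 -0.0099]
Step 5: x=[3.9966 7.8569 10.9966] v=[-0.0192 -0.4613 -0.0195]
Step 6: x=[3.9933 7.8036 10.9933] v=[-0.0328 -0.5334 -0.0335]
Step 7: x=[3.9882 7.7441 10.9881] v=[-0.0511 -0.5955 -0.0525]

Answer: 3.9882 7.7441 10.9881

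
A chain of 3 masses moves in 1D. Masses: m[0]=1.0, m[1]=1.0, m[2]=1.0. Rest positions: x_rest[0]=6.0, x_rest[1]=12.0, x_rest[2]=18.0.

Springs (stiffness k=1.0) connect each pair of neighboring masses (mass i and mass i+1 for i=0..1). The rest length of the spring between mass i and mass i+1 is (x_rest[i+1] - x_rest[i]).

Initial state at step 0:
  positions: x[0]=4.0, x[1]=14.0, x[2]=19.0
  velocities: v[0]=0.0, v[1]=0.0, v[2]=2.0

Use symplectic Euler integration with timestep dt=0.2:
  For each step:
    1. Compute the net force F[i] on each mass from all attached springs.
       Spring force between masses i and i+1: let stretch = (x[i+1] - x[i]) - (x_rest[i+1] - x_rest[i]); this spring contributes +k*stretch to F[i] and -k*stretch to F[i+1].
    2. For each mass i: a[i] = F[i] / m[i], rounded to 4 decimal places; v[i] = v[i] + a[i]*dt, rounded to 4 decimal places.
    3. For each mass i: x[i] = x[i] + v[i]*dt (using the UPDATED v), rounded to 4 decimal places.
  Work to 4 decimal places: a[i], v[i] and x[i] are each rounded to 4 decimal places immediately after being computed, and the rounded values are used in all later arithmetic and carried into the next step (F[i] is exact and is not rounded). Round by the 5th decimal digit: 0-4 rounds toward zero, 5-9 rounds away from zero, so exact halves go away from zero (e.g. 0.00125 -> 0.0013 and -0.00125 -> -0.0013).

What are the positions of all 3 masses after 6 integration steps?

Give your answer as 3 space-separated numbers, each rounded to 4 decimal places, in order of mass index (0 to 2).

Answer: 6.5056 11.7137 21.1807

Derivation:
Step 0: x=[4.0000 14.0000 19.0000] v=[0.0000 0.0000 2.0000]
Step 1: x=[4.1600 13.8000 19.4400] v=[0.8000 -1.0000 2.2000]
Step 2: x=[4.4656 13.4400 19.8944] v=[1.5280 -1.8000 2.2720]
Step 3: x=[4.8902 12.9792 20.3306] v=[2.1229 -2.3040 2.1811]
Step 4: x=[5.3983 12.4889 20.7128] v=[2.5407 -2.4515 1.9108]
Step 5: x=[5.9501 12.0439 21.0060] v=[2.7588 -2.2248 1.4660]
Step 6: x=[6.5056 11.7137 21.1807] v=[2.7776 -1.6511 0.8736]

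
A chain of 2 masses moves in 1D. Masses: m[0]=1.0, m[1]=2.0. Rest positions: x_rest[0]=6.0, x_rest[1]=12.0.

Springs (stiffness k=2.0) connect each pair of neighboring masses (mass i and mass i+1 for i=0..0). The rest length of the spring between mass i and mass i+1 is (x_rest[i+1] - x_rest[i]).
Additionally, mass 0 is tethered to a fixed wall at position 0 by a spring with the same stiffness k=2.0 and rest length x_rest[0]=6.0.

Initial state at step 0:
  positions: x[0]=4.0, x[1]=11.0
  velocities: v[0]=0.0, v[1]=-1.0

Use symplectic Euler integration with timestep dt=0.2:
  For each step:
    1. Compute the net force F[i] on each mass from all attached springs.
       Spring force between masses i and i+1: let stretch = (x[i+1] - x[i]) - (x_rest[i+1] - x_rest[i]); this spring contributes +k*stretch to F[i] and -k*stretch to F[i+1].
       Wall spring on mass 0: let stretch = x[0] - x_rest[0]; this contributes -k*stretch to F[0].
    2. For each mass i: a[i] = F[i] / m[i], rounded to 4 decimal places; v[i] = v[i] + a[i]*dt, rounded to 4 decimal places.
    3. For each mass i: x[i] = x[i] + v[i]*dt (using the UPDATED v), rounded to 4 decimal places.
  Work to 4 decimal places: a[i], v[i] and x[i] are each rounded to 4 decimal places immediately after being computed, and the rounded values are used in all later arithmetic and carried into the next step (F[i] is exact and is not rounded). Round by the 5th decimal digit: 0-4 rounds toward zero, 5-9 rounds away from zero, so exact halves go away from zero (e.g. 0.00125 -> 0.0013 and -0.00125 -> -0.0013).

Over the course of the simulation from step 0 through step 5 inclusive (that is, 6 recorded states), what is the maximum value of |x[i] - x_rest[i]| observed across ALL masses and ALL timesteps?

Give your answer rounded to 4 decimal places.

Answer: 2.1226

Derivation:
Step 0: x=[4.0000 11.0000] v=[0.0000 -1.0000]
Step 1: x=[4.2400 10.7600] v=[1.2000 -1.2000]
Step 2: x=[4.6624 10.4992] v=[2.1120 -1.3040]
Step 3: x=[5.1788 10.2449] v=[2.5818 -1.2714]
Step 4: x=[5.6861 10.0280] v=[2.5367 -1.0846]
Step 5: x=[6.0859 9.8774] v=[1.9990 -0.7530]
Max displacement = 2.1226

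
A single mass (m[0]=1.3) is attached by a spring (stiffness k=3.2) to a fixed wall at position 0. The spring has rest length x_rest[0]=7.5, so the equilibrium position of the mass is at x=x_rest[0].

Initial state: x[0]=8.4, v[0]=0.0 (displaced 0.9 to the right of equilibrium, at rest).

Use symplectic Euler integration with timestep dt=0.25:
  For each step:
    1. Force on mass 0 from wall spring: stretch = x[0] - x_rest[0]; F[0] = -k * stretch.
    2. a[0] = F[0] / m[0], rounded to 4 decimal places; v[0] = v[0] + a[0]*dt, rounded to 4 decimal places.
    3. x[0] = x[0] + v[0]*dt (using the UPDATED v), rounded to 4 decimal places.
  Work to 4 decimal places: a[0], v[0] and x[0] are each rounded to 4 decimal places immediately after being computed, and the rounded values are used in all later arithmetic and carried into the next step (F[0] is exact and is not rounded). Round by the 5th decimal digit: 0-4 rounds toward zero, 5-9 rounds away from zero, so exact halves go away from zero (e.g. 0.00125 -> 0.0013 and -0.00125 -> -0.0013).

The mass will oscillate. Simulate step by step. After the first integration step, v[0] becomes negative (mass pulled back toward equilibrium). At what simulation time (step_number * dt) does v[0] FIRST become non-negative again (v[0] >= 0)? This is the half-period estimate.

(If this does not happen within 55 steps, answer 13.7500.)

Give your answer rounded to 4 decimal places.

Answer: 2.0000

Derivation:
Step 0: x=[8.4000] v=[0.0000]
Step 1: x=[8.2615] v=[-0.5539]
Step 2: x=[8.0059] v=[-1.0225]
Step 3: x=[7.6725] v=[-1.3338]
Step 4: x=[7.3125] v=[-1.4400]
Step 5: x=[6.9814] v=[-1.3246]
Step 6: x=[6.7300] v=[-1.0055]
Step 7: x=[6.5971] v=[-0.5317]
Step 8: x=[6.6031] v=[0.0239]
First v>=0 after going negative at step 8, time=2.0000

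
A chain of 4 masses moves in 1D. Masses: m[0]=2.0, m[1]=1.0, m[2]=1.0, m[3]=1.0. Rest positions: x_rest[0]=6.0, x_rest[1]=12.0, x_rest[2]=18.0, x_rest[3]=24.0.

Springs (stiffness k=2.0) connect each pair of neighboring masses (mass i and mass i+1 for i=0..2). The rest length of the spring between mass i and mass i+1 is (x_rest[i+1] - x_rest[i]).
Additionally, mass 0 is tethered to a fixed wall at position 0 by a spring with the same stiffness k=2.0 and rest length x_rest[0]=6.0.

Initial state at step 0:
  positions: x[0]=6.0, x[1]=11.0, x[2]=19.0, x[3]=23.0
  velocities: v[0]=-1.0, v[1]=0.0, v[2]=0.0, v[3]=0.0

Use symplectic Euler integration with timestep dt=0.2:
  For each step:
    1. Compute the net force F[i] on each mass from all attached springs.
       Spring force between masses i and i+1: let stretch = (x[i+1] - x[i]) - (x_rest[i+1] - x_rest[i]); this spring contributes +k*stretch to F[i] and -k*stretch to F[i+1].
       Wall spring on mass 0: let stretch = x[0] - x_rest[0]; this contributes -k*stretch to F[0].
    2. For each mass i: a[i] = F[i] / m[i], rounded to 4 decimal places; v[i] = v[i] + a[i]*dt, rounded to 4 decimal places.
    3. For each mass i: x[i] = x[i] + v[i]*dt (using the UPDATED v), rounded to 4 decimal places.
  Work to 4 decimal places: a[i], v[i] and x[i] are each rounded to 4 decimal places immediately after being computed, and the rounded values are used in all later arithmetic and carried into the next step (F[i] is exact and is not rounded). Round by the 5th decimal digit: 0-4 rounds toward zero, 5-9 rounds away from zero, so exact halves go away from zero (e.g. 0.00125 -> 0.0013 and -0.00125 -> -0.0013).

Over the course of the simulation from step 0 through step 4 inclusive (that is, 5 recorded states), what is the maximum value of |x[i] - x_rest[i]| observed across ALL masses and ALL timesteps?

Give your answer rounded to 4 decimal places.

Step 0: x=[6.0000 11.0000 19.0000 23.0000] v=[-1.0000 0.0000 0.0000 0.0000]
Step 1: x=[5.7600 11.2400 18.6800 23.1600] v=[-1.2000 1.2000 -1.6000 0.8000]
Step 2: x=[5.5088 11.6368 18.1232 23.4416] v=[-1.2560 1.9840 -2.7840 1.4080]
Step 3: x=[5.2824 12.0623 17.4730 23.7777] v=[-1.1322 2.1274 -3.2512 1.6806]
Step 4: x=[5.1159 12.3782 16.8943 24.0894] v=[-0.8327 1.5797 -2.8936 1.5587]
Max displacement = 1.1057

Answer: 1.1057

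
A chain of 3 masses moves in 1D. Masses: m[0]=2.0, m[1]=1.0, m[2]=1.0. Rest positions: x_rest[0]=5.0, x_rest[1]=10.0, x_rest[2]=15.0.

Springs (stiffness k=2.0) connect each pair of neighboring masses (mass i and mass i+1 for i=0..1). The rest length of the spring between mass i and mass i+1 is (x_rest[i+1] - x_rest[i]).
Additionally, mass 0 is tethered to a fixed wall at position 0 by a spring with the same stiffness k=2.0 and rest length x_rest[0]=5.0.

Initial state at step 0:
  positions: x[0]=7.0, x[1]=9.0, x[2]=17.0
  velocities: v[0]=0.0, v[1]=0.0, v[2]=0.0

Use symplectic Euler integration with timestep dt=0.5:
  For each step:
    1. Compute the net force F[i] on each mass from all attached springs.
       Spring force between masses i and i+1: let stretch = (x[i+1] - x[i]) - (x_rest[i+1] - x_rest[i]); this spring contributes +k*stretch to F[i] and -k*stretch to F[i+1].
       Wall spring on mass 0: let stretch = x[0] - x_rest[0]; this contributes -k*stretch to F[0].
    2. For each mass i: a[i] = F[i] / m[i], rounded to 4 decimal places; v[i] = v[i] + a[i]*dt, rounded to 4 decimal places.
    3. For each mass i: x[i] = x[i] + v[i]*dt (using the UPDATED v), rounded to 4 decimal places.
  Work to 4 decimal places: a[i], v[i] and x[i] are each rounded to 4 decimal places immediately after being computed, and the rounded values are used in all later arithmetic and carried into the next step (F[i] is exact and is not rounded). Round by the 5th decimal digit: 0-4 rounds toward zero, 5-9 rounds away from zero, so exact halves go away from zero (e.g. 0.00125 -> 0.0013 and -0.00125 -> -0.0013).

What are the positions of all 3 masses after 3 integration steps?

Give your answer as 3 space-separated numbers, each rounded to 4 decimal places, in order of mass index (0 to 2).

Step 0: x=[7.0000 9.0000 17.0000] v=[0.0000 0.0000 0.0000]
Step 1: x=[5.7500 12.0000 15.5000] v=[-2.5000 6.0000 -3.0000]
Step 2: x=[4.6250 13.6250 14.7500] v=[-2.2500 3.2500 -1.5000]
Step 3: x=[4.5938 11.3125 15.9375] v=[-0.0625 -4.6250 2.3750]

Answer: 4.5938 11.3125 15.9375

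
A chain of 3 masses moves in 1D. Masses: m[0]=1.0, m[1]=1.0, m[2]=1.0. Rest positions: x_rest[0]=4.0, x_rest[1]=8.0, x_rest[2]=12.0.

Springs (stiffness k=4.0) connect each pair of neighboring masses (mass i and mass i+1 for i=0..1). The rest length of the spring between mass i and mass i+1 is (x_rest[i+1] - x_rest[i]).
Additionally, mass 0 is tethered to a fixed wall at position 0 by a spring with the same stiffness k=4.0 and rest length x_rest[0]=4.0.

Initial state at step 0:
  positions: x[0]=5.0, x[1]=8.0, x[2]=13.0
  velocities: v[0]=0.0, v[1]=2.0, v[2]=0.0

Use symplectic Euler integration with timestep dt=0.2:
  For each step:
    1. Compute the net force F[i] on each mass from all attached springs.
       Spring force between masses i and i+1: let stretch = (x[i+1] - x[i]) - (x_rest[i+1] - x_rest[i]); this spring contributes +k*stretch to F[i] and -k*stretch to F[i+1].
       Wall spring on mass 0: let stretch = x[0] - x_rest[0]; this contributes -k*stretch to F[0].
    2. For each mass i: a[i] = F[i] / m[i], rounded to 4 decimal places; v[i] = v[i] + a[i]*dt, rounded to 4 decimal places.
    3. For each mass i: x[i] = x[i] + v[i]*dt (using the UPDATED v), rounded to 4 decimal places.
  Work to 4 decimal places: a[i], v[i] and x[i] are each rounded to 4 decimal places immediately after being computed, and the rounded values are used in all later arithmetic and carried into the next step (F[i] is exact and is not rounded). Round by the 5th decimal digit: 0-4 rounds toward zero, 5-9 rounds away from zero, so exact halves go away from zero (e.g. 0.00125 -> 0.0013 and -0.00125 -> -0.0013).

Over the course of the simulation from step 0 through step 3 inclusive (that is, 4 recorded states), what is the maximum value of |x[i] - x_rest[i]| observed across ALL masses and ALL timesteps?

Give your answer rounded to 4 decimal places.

Answer: 1.8676

Derivation:
Step 0: x=[5.0000 8.0000 13.0000] v=[0.0000 2.0000 0.0000]
Step 1: x=[4.6800 8.7200 12.8400] v=[-1.6000 3.6000 -0.8000]
Step 2: x=[4.2576 9.4528 12.6608] v=[-2.1120 3.6640 -0.8960]
Step 3: x=[3.9852 9.8676 12.6083] v=[-1.3619 2.0742 -0.2624]
Max displacement = 1.8676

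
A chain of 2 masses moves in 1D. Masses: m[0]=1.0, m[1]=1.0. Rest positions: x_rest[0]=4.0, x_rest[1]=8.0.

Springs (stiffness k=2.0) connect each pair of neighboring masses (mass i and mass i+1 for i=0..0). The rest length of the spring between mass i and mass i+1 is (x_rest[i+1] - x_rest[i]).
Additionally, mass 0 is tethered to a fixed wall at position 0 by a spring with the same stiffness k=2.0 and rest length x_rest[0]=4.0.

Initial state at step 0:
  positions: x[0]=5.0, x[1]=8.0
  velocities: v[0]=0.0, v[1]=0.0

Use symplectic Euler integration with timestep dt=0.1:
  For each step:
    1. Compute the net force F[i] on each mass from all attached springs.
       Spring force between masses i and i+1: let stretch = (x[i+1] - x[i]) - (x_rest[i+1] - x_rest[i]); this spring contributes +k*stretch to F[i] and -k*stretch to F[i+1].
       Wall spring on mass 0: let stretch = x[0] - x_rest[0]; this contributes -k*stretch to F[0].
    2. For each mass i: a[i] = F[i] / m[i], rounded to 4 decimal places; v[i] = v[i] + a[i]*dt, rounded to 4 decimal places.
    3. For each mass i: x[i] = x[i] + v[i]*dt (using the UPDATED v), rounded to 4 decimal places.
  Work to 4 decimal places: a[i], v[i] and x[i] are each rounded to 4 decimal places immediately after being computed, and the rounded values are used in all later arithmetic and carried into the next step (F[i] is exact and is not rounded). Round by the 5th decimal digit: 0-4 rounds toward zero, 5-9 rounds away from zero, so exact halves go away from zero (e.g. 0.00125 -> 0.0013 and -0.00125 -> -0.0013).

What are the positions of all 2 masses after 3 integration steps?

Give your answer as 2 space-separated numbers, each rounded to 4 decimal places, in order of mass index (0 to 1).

Step 0: x=[5.0000 8.0000] v=[0.0000 0.0000]
Step 1: x=[4.9600 8.0200] v=[-0.4000 0.2000]
Step 2: x=[4.8820 8.0588] v=[-0.7800 0.3880]
Step 3: x=[4.7699 8.1141] v=[-1.1210 0.5526]

Answer: 4.7699 8.1141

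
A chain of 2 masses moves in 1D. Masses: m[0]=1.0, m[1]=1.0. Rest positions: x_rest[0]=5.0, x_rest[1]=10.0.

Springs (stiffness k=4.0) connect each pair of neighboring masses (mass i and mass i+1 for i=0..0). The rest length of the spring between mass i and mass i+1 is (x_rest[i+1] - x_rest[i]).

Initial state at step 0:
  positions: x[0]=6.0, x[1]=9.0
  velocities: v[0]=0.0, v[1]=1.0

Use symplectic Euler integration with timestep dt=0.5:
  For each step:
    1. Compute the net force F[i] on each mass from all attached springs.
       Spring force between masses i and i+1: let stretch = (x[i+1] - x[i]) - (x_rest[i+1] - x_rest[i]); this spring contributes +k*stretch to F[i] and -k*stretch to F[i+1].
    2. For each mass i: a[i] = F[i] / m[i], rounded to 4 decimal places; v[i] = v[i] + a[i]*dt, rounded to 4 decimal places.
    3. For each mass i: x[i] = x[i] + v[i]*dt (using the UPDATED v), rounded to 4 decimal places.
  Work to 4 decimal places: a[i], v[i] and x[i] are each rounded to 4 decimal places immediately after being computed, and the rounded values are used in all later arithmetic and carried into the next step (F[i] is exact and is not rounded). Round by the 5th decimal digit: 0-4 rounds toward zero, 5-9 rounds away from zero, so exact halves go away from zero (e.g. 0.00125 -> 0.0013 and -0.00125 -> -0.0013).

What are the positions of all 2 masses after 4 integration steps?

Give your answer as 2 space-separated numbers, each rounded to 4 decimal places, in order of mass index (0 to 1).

Answer: 7.0000 10.0000

Derivation:
Step 0: x=[6.0000 9.0000] v=[0.0000 1.0000]
Step 1: x=[4.0000 11.5000] v=[-4.0000 5.0000]
Step 2: x=[4.5000 11.5000] v=[1.0000 0.0000]
Step 3: x=[7.0000 9.5000] v=[5.0000 -4.0000]
Step 4: x=[7.0000 10.0000] v=[0.0000 1.0000]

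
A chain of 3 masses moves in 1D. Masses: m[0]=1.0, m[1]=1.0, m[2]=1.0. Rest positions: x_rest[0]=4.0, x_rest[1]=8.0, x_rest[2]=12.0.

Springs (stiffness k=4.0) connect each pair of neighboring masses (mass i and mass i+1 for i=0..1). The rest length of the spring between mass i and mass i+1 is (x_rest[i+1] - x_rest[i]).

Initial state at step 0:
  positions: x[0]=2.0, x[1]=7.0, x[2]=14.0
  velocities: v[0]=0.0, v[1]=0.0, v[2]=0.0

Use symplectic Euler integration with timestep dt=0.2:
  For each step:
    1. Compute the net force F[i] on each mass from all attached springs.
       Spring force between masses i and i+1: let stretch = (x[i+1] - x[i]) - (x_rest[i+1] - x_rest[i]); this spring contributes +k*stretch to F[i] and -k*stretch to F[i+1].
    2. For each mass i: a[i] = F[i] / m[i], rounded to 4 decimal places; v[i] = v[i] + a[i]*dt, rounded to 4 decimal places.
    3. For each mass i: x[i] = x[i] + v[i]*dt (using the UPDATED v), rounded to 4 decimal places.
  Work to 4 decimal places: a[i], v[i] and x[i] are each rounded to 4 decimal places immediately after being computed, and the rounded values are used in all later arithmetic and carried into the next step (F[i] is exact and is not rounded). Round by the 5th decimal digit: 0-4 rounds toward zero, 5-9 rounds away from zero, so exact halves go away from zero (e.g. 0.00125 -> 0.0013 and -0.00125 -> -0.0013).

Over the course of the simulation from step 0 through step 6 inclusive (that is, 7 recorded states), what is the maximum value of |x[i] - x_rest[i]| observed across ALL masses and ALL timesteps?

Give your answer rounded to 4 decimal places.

Step 0: x=[2.0000 7.0000 14.0000] v=[0.0000 0.0000 0.0000]
Step 1: x=[2.1600 7.3200 13.5200] v=[0.8000 1.6000 -2.4000]
Step 2: x=[2.5056 7.8064 12.6880] v=[1.7280 2.4320 -4.1600]
Step 3: x=[3.0593 8.2257 11.7149] v=[2.7686 2.0966 -4.8653]
Step 4: x=[3.7996 8.3767 10.8236] v=[3.7017 0.7548 -4.4567]
Step 5: x=[4.6323 8.1868 10.1808] v=[4.1634 -0.9494 -3.2142]
Step 6: x=[5.3937 7.7472 9.8589] v=[3.8070 -2.1978 -1.6094]
Max displacement = 2.1411

Answer: 2.1411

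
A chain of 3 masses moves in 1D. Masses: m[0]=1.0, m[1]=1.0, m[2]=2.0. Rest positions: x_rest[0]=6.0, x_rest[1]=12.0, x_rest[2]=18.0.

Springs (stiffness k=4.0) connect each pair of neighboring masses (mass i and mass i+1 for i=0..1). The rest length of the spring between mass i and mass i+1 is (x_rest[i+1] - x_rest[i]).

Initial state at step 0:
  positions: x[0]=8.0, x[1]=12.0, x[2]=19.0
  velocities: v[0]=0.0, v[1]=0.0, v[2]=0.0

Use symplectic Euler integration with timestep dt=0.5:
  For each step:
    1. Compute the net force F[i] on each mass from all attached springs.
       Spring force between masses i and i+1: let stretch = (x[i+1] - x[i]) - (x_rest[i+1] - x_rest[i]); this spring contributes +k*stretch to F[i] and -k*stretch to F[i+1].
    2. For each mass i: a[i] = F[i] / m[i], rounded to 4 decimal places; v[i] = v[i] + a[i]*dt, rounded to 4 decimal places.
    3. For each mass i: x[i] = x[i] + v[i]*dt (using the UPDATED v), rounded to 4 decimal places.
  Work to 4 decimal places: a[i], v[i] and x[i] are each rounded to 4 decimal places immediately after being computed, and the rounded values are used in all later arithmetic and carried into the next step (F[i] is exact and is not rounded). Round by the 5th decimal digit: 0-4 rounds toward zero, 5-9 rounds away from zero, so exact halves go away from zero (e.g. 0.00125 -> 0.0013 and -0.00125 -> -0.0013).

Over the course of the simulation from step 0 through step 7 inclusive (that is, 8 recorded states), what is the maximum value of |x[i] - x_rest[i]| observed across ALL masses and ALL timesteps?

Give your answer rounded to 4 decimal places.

Answer: 3.0000

Derivation:
Step 0: x=[8.0000 12.0000 19.0000] v=[0.0000 0.0000 0.0000]
Step 1: x=[6.0000 15.0000 18.5000] v=[-4.0000 6.0000 -1.0000]
Step 2: x=[7.0000 12.5000 19.2500] v=[2.0000 -5.0000 1.5000]
Step 3: x=[7.5000 11.2500 19.6250] v=[1.0000 -2.5000 0.7500]
Step 4: x=[5.7500 14.6250 18.8125] v=[-3.5000 6.7500 -1.6250]
Step 5: x=[6.8750 13.3125 18.9063] v=[2.2500 -2.6250 0.1875]
Step 6: x=[8.4375 11.1563 19.2032] v=[3.1250 -4.3124 0.5937]
Step 7: x=[6.7188 14.3282 18.4766] v=[-3.4374 6.3438 -1.4532]
Max displacement = 3.0000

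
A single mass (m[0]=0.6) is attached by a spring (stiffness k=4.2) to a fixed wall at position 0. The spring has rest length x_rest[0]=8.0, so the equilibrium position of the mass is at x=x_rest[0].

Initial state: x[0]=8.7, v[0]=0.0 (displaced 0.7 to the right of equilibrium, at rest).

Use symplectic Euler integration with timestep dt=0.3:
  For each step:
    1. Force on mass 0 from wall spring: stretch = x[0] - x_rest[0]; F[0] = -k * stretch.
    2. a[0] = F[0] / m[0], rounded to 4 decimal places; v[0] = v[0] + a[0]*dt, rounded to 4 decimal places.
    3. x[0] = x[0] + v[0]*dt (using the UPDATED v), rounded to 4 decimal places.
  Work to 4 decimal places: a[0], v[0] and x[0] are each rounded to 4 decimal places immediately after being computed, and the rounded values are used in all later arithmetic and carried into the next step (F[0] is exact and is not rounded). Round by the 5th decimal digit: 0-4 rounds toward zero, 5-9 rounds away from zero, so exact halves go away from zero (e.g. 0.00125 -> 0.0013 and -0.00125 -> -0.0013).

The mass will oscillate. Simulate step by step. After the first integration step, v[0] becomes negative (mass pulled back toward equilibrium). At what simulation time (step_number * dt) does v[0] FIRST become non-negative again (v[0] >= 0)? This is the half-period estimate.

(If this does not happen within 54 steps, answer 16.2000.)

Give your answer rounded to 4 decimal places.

Answer: 1.2000

Derivation:
Step 0: x=[8.7000] v=[0.0000]
Step 1: x=[8.2590] v=[-1.4700]
Step 2: x=[7.6548] v=[-2.0139]
Step 3: x=[7.2681] v=[-1.2890]
Step 4: x=[7.3425] v=[0.2480]
First v>=0 after going negative at step 4, time=1.2000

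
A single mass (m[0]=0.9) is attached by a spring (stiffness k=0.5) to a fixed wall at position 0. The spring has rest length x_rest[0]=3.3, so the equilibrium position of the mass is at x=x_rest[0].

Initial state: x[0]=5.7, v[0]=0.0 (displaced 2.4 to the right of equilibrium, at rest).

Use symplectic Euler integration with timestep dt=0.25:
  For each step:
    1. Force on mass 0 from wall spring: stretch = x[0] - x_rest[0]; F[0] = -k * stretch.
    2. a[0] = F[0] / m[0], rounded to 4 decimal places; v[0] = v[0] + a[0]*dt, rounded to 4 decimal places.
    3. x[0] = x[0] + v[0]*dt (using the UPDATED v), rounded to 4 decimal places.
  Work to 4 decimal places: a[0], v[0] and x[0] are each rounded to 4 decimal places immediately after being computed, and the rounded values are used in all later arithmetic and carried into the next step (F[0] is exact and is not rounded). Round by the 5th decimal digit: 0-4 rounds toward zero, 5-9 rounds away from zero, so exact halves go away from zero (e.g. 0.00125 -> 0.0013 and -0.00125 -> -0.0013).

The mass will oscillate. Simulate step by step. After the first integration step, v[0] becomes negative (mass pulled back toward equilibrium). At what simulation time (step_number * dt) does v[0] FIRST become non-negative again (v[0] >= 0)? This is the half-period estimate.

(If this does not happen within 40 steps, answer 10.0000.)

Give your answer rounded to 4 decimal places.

Answer: 4.2500

Derivation:
Step 0: x=[5.7000] v=[0.0000]
Step 1: x=[5.6167] v=[-0.3333]
Step 2: x=[5.4529] v=[-0.6551]
Step 3: x=[5.2144] v=[-0.9541]
Step 4: x=[4.9094] v=[-1.2200]
Step 5: x=[4.5485] v=[-1.4435]
Step 6: x=[4.1443] v=[-1.6169]
Step 7: x=[3.7108] v=[-1.7342]
Step 8: x=[3.2630] v=[-1.7913]
Step 9: x=[2.8165] v=[-1.7862]
Step 10: x=[2.3867] v=[-1.7191]
Step 11: x=[1.9886] v=[-1.5923]
Step 12: x=[1.6361] v=[-1.4102]
Step 13: x=[1.3413] v=[-1.1791]
Step 14: x=[1.1145] v=[-0.9071]
Step 15: x=[0.9636] v=[-0.6036]
Step 16: x=[0.8938] v=[-0.2791]
Step 17: x=[0.9076] v=[0.0551]
First v>=0 after going negative at step 17, time=4.2500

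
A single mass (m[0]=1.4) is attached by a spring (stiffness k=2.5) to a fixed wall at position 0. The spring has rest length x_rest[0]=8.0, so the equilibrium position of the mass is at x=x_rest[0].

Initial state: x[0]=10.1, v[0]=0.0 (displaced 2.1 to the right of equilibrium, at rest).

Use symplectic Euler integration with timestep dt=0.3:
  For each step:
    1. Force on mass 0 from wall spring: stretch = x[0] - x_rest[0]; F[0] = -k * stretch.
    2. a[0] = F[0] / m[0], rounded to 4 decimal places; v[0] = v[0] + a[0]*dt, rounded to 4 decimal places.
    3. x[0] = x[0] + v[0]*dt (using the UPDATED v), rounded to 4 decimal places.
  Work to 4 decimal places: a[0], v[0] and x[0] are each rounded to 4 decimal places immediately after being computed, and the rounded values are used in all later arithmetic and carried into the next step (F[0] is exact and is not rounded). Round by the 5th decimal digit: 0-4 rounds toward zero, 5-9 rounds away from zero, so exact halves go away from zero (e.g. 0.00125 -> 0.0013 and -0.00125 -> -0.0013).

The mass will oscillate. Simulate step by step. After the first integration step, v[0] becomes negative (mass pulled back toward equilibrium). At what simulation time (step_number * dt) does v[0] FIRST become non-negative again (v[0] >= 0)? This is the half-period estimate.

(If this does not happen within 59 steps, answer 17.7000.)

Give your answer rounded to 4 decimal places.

Step 0: x=[10.1000] v=[0.0000]
Step 1: x=[9.7625] v=[-1.1250]
Step 2: x=[9.1417] v=[-2.0692]
Step 3: x=[8.3375] v=[-2.6808]
Step 4: x=[7.4790] v=[-2.8616]
Step 5: x=[6.7043] v=[-2.5825]
Step 6: x=[6.1378] v=[-1.8884]
Step 7: x=[5.8706] v=[-0.8908]
Step 8: x=[5.9456] v=[0.2500]
First v>=0 after going negative at step 8, time=2.4000

Answer: 2.4000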